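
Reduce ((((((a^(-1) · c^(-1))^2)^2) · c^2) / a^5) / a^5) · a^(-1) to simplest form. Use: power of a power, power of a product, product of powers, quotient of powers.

a^(-15)·c^(-2)

((((((a^(-1) · c^(-1))^2)^2) · c^2) / a^5) / a^5) · a^(-1)
= (((((a^(-1) · c^(-1))^4) · c^2) / a^5) / a^5) · a^(-1)    [power of a power]
= ((((((a^(-1))^4) · ((c^(-1))^4)) · c^2) / a^5) / a^5) · a^(-1)    [power of a product]
= ((((a^(-4) · ((c^(-1))^4)) · c^2) / a^5) / a^5) · a^(-1)    [power of a power]
= ((((a^(-4) · c^(-4)) · c^2) / a^5) / a^5) · a^(-1)    [power of a power]
= a^(-15)·c^(-2)    [quotient of powers; product of powers]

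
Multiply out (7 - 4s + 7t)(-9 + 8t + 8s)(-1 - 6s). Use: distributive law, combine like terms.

63 + 286s + 7t + 18st - 520s^2 - 144s^2t + 192s^3 - 56t^2 - 336st^2

(7 - 4s + 7t)(-9 + 8t + 8s)(-1 - 6s)
= (-63 + 56t + 56s + 36s - 32st - 32s^2 - 63t + 56t^2 + 56st)(-1 - 6s)    [distributive law]
= (-63 - 7t + 92s + 24st - 32s^2 + 56t^2)(-1 - 6s)    [combine like terms]
= 63 + 378s + 7t + 42st - 92s - 552s^2 - 24st - 144s^2t + 32s^2 + 192s^3 - 56t^2 - 336st^2    [distributive law]
= 63 + 286s + 7t + 18st - 520s^2 - 144s^2t + 192s^3 - 56t^2 - 336st^2    [combine like terms]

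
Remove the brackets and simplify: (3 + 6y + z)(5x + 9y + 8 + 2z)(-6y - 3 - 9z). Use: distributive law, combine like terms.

-180xy - 45x - 150xz - 612y² - 369y - 822yz - 72 - 258z - 132z² - 180xy² - 300xyz - 324y³ - 612y²z - 201yz² - 45xz² - 18z³

(3 + 6y + z)(5x + 9y + 8 + 2z)(-6y - 3 - 9z)
= (15x + 27y + 24 + 6z + 30xy + 54y² + 48y + 12yz + 5xz + 9yz + 8z + 2z²)(-6y - 3 - 9z)    [distributive law]
= (15x + 75y + 24 + 14z + 30xy + 54y² + 21yz + 5xz + 2z²)(-6y - 3 - 9z)    [combine like terms]
= -90xy - 45x - 135xz - 450y² - 225y - 675yz - 144y - 72 - 216z - 84yz - 42z - 126z² - 180xy² - 90xy - 270xyz - 324y³ - 162y² - 486y²z - 126y²z - 63yz - 189yz² - 30xyz - 15xz - 45xz² - 12yz² - 6z² - 18z³    [distributive law]
= -180xy - 45x - 150xz - 612y² - 369y - 822yz - 72 - 258z - 132z² - 180xy² - 300xyz - 324y³ - 612y²z - 201yz² - 45xz² - 18z³    [combine like terms]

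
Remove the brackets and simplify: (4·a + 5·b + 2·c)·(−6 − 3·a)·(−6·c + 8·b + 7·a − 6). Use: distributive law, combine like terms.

(4·a + 5·b + 2·c)·(−6 − 3·a)·(−6·c + 8·b + 7·a − 6)
= (−24·a − 12·a² − 30·b − 15·a·b − 12·c − 6·a·c)·(−6·c + 8·b + 7·a − 6)    [distributive law]
= 144·a·c − 192·a·b − 168·a² + 144·a + 72·a²·c − 96·a²·b − 84·a³ + 72·a² + 180·b·c − 240·b² − 210·a·b + 180·b + 90·a·b·c − 120·a·b² − 105·a²·b + 90·a·b + 72·c² − 96·b·c − 84·a·c + 72·c + 36·a·c² − 48·a·b·c − 42·a²·c + 36·a·c    [distributive law]
= 96·a·c − 312·a·b − 96·a² + 144·a + 30·a²·c − 201·a²·b − 84·a³ + 84·b·c − 240·b² + 180·b + 42·a·b·c − 120·a·b² + 72·c² + 72·c + 36·a·c²    [combine like terms]

96·a·c − 312·a·b − 96·a² + 144·a + 30·a²·c − 201·a²·b − 84·a³ + 84·b·c − 240·b² + 180·b + 42·a·b·c − 120·a·b² + 72·c² + 72·c + 36·a·c²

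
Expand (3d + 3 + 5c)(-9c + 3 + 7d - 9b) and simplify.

(3d + 3 + 5c)(-9c + 3 + 7d - 9b)
= -27cd + 9d + 21d^2 - 27bd - 27c + 9 + 21d - 27b - 45c^2 + 15c + 35cd - 45bc    [distributive law]
= 8cd + 30d + 21d^2 - 27bd - 12c + 9 - 27b - 45c^2 - 45bc    [combine like terms]

8cd + 30d + 21d^2 - 27bd - 12c + 9 - 27b - 45c^2 - 45bc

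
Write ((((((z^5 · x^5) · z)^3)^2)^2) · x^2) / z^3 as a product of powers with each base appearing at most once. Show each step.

x^62z^69

((((((z^5 · x^5) · z)^3)^2)^2) · x^2) / z^3
= (((((z^5 · x^5) · z)^3)^4) · x^2) / z^3    [power of a power]
= ((((z^5 · x^5) · z)^12) · x^2) / z^3    [power of a power]
= ((((z^5 · x^5)^12) · (z^12)) · x^2) / z^3    [power of a product]
= (((((z^5)^12) · ((x^5)^12)) · (z^12)) · x^2) / z^3    [power of a product]
= (((z^60 · ((x^5)^12)) · (z^12)) · x^2) / z^3    [power of a power]
= (((z^60 · x^60) · (z^12)) · x^2) / z^3    [power of a power]
= x^62z^69    [quotient of powers; product of powers]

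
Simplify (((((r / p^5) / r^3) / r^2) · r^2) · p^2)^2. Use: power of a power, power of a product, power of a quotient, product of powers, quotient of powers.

(((((r / p^5) / r^3) / r^2) · r^2) · p^2)^2
= (((((r / p^5) / r^3) / r^2) · r^2)^2) · ((p^2)^2)    [power of a product]
= (((((r / p^5) / r^3) / r^2)^2) · ((r^2)^2)) · ((p^2)^2)    [power of a product]
= (((((r / p^5) / r^3)^2) / ((r^2)^2)) · ((r^2)^2)) · ((p^2)^2)    [power of a quotient]
= (((((r / p^5)^2) / ((r^3)^2)) / ((r^2)^2)) · ((r^2)^2)) · ((p^2)^2)    [power of a quotient]
= (((((r^2) / ((p^5)^2)) / ((r^3)^2)) / ((r^2)^2)) · ((r^2)^2)) · ((p^2)^2)    [power of a quotient]
= ((((r^2 / p^10) / ((r^3)^2)) / ((r^2)^2)) · ((r^2)^2)) · ((p^2)^2)    [power of a power]
= ((((r^2 / p^10) / r^6) / ((r^2)^2)) · ((r^2)^2)) · ((p^2)^2)    [power of a power]
= ((((r^2 / p^10) / r^6) / r^4) · ((r^2)^2)) · ((p^2)^2)    [power of a power]
= ((((r^2 / p^10) / r^6) / r^4) · r^4) · ((p^2)^2)    [power of a power]
= ((((r^2 / p^10) / r^6) / r^4) · r^4) · p^4    [power of a power]
= p^(-6)·r^(-4)    [quotient of powers; product of powers]

p^(-6)·r^(-4)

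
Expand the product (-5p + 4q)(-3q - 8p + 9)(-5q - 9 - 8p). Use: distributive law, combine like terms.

(-5p + 4q)(-3q - 8p + 9)(-5q - 9 - 8p)
= (15pq + 40p^2 - 45p - 12q^2 - 32pq + 36q)(-5q - 9 - 8p)    [distributive law]
= (-17pq + 40p^2 - 45p - 12q^2 + 36q)(-5q - 9 - 8p)    [combine like terms]
= 85pq^2 + 153pq + 136p^2q - 200p^2q - 360p^2 - 320p^3 + 225pq + 405p + 360p^2 + 60q^3 + 108q^2 + 96pq^2 - 180q^2 - 324q - 288pq    [distributive law]
= 181pq^2 + 90pq - 64p^2q - 320p^3 + 405p + 60q^3 - 72q^2 - 324q    [combine like terms]

181pq^2 + 90pq - 64p^2q - 320p^3 + 405p + 60q^3 - 72q^2 - 324q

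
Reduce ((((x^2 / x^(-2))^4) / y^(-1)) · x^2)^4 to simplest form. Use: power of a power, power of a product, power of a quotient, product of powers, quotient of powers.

((((x^2 / x^(-2))^4) / y^(-1)) · x^2)^4
= ((((x^2 / x^(-2))^4) / y^(-1))^4) · ((x^2)^4)    [power of a product]
= ((((x^2 / x^(-2))^4)^4) / ((y^(-1))^4)) · ((x^2)^4)    [power of a quotient]
= (((x^2 / x^(-2))^16) / ((y^(-1))^4)) · ((x^2)^4)    [power of a power]
= ((((x^2)^16) / ((x^(-2))^16)) / ((y^(-1))^4)) · ((x^2)^4)    [power of a quotient]
= ((x^32 / ((x^(-2))^16)) / ((y^(-1))^4)) · ((x^2)^4)    [power of a power]
= ((x^32 / x^(-32)) / ((y^(-1))^4)) · ((x^2)^4)    [power of a power]
= (x^64 / ((y^(-1))^4)) · ((x^2)^4)    [quotient of powers]
= (x^64 / y^(-4)) · ((x^2)^4)    [power of a power]
= (x^64 / y^(-4)) · x^8    [power of a power]
= x^72·y^4    [quotient of powers; product of powers]

x^72·y^4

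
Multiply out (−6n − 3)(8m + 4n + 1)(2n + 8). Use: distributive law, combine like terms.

(−6n − 3)(8m + 4n + 1)(2n + 8)
= (−48mn − 24n^2 − 6n − 24m − 12n − 3)(2n + 8)    [distributive law]
= (−48mn − 24n^2 − 18n − 24m − 3)(2n + 8)    [combine like terms]
= −96mn^2 − 384mn − 48n^3 − 192n^2 − 36n^2 − 144n − 48mn − 192m − 6n − 24    [distributive law]
= −96mn^2 − 432mn − 48n^3 − 228n^2 − 150n − 192m − 24    [combine like terms]

−96mn^2 − 432mn − 48n^3 − 228n^2 − 150n − 192m − 24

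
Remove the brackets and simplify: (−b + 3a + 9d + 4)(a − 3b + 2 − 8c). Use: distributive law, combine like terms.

(−b + 3a + 9d + 4)(a − 3b + 2 − 8c)
= −ab + 3b² − 2b + 8bc + 3a² − 9ab + 6a − 24ac + 9ad − 27bd + 18d − 72cd + 4a − 12b + 8 − 32c    [distributive law]
= −10ab + 3b² − 14b + 8bc + 3a² + 10a − 24ac + 9ad − 27bd + 18d − 72cd + 8 − 32c    [combine like terms]

−10ab + 3b² − 14b + 8bc + 3a² + 10a − 24ac + 9ad − 27bd + 18d − 72cd + 8 − 32c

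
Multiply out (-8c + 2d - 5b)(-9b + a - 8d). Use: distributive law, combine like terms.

72bc - 8ac + 64cd + 22bd + 2ad - 16d² + 45b² - 5ab

(-8c + 2d - 5b)(-9b + a - 8d)
= 72bc - 8ac + 64cd - 18bd + 2ad - 16d² + 45b² - 5ab + 40bd    [distributive law]
= 72bc - 8ac + 64cd + 22bd + 2ad - 16d² + 45b² - 5ab    [combine like terms]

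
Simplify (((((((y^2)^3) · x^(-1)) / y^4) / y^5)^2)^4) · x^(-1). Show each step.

x^(-9)·y^(-24)

(((((((y^2)^3) · x^(-1)) / y^4) / y^5)^2)^4) · x^(-1)
= ((((((y^2)^3) · x^(-1)) / y^4) / y^5)^8) · x^(-1)    [power of a power]
= ((((((y^2)^3) · x^(-1)) / y^4)^8) / ((y^5)^8)) · x^(-1)    [power of a quotient]
= ((((((y^2)^3) · x^(-1))^8) / ((y^4)^8)) / ((y^5)^8)) · x^(-1)    [power of a quotient]
= ((((((y^2)^3)^8) · ((x^(-1))^8)) / ((y^4)^8)) / ((y^5)^8)) · x^(-1)    [power of a product]
= (((((y^2)^24) · ((x^(-1))^8)) / ((y^4)^8)) / ((y^5)^8)) · x^(-1)    [power of a power]
= (((y^48 · ((x^(-1))^8)) / ((y^4)^8)) / ((y^5)^8)) · x^(-1)    [power of a power]
= (((y^48 · x^(-8)) / ((y^4)^8)) / ((y^5)^8)) · x^(-1)    [power of a power]
= (((y^48 · x^(-8)) / y^32) / ((y^5)^8)) · x^(-1)    [power of a power]
= (((y^48 · x^(-8)) / y^32) / y^40) · x^(-1)    [power of a power]
= x^(-9)·y^(-24)    [quotient of powers; product of powers]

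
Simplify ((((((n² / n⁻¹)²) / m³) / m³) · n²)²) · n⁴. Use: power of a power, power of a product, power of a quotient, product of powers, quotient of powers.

m⁻¹²n²⁰

((((((n² / n⁻¹)²) / m³) / m³) · n²)²) · n⁴
= ((((((n² / n⁻¹)²) / m³) / m³)²) · ((n²)²)) · n⁴    [power of a product]
= ((((((n² / n⁻¹)²) / m³)²) / ((m³)²)) · ((n²)²)) · n⁴    [power of a quotient]
= ((((((n² / n⁻¹)²)²) / ((m³)²)) / ((m³)²)) · ((n²)²)) · n⁴    [power of a quotient]
= (((((n² / n⁻¹)⁴) / ((m³)²)) / ((m³)²)) · ((n²)²)) · n⁴    [power of a power]
= ((((((n²)⁴) / ((n⁻¹)⁴)) / ((m³)²)) / ((m³)²)) · ((n²)²)) · n⁴    [power of a quotient]
= ((((n⁸ / ((n⁻¹)⁴)) / ((m³)²)) / ((m³)²)) · ((n²)²)) · n⁴    [power of a power]
= ((((n⁸ / n⁻⁴) / ((m³)²)) / ((m³)²)) · ((n²)²)) · n⁴    [power of a power]
= (((n¹² / ((m³)²)) / ((m³)²)) · ((n²)²)) · n⁴    [quotient of powers]
= (((n¹² / m⁶) / ((m³)²)) · ((n²)²)) · n⁴    [power of a power]
= (((n¹² / m⁶) / m⁶) · ((n²)²)) · n⁴    [power of a power]
= (((n¹² / m⁶) / m⁶) · n⁴) · n⁴    [power of a power]
= m⁻¹²n²⁰    [quotient of powers; product of powers]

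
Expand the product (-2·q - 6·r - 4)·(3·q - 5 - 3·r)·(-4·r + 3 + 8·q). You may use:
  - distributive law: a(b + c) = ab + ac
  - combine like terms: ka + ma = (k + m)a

(-2·q - 6·r - 4)·(3·q - 5 - 3·r)·(-4·r + 3 + 8·q)
= (-6·q^2 + 10·q + 6·q·r - 18·q·r + 30·r + 18·r^2 - 12·q + 20 + 12·r)·(-4·r + 3 + 8·q)    [distributive law]
= (-6·q^2 - 2·q - 12·q·r + 42·r + 18·r^2 + 20)·(-4·r + 3 + 8·q)    [combine like terms]
= 24·q^2·r - 18·q^2 - 48·q^3 + 8·q·r - 6·q - 16·q^2 + 48·q·r^2 - 36·q·r - 96·q^2·r - 168·r^2 + 126·r + 336·q·r - 72·r^3 + 54·r^2 + 144·q·r^2 - 80·r + 60 + 160·q    [distributive law]
= -72·q^2·r - 34·q^2 - 48·q^3 + 308·q·r + 154·q + 192·q·r^2 - 114·r^2 + 46·r - 72·r^3 + 60    [combine like terms]

-72·q^2·r - 34·q^2 - 48·q^3 + 308·q·r + 154·q + 192·q·r^2 - 114·r^2 + 46·r - 72·r^3 + 60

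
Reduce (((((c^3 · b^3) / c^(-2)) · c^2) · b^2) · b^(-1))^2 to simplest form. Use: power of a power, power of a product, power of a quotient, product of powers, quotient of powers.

b^8·c^14

(((((c^3 · b^3) / c^(-2)) · c^2) · b^2) · b^(-1))^2
= (((((c^3 · b^3) / c^(-2)) · c^2) · b^2)^2) · ((b^(-1))^2)    [power of a product]
= (((((c^3 · b^3) / c^(-2)) · c^2)^2) · ((b^2)^2)) · ((b^(-1))^2)    [power of a product]
= (((((c^3 · b^3) / c^(-2))^2) · ((c^2)^2)) · ((b^2)^2)) · ((b^(-1))^2)    [power of a product]
= (((((c^3 · b^3)^2) / ((c^(-2))^2)) · ((c^2)^2)) · ((b^2)^2)) · ((b^(-1))^2)    [power of a quotient]
= ((((((c^3)^2) · ((b^3)^2)) / ((c^(-2))^2)) · ((c^2)^2)) · ((b^2)^2)) · ((b^(-1))^2)    [power of a product]
= ((((c^6 · ((b^3)^2)) / ((c^(-2))^2)) · ((c^2)^2)) · ((b^2)^2)) · ((b^(-1))^2)    [power of a power]
= ((((c^6 · b^6) / ((c^(-2))^2)) · ((c^2)^2)) · ((b^2)^2)) · ((b^(-1))^2)    [power of a power]
= ((((c^6 · b^6) / c^(-4)) · ((c^2)^2)) · ((b^2)^2)) · ((b^(-1))^2)    [power of a power]
= ((((c^6 · b^6) / c^(-4)) · c^4) · ((b^2)^2)) · ((b^(-1))^2)    [power of a power]
= ((((c^6 · b^6) / c^(-4)) · c^4) · b^4) · ((b^(-1))^2)    [power of a power]
= ((((c^6 · b^6) / c^(-4)) · c^4) · b^4) · b^(-2)    [power of a power]
= b^8·c^14    [quotient of powers; product of powers]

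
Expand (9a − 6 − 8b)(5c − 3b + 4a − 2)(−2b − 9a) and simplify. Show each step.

270abc − 405a^2c − 98ab^2 + 459a^2b − 324a^3 − 222ab + 378a^2 + 60bc + 270ac − 68b^2 − 24b − 108a + 80b^2c − 48b^3

(9a − 6 − 8b)(5c − 3b + 4a − 2)(−2b − 9a)
= (45ac − 27ab + 36a^2 − 18a − 30c + 18b − 24a + 12 − 40bc + 24b^2 − 32ab + 16b)(−2b − 9a)    [distributive law]
= (45ac − 59ab + 36a^2 − 42a − 30c + 34b + 12 − 40bc + 24b^2)(−2b − 9a)    [combine like terms]
= −90abc − 405a^2c + 118ab^2 + 531a^2b − 72a^2b − 324a^3 + 84ab + 378a^2 + 60bc + 270ac − 68b^2 − 306ab − 24b − 108a + 80b^2c + 360abc − 48b^3 − 216ab^2    [distributive law]
= 270abc − 405a^2c − 98ab^2 + 459a^2b − 324a^3 − 222ab + 378a^2 + 60bc + 270ac − 68b^2 − 24b − 108a + 80b^2c − 48b^3    [combine like terms]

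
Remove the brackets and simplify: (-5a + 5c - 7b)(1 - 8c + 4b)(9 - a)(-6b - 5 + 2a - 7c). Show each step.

1009ab + 225a - 115a^2 - 1370ac - 476a^2b + 10a^3 + 875a^2c + 829abc - 3405ac^2 - 52a^2bc - 80a^3c + 360a^2c^2 + 394ab^2 - 64a^2b^2 + 40a^3b - 3249bc - 225c + 1485c^2 - 2628bc^2 + 2520c^3 + 292abc^2 - 280ac^3 - 2340b^2c + 260ab^2c + 1638b^2 + 315b + 1512b^3 - 168ab^3

(-5a + 5c - 7b)(1 - 8c + 4b)(9 - a)(-6b - 5 + 2a - 7c)
= (-5a + 40ac - 20ab + 5c - 40c^2 + 20bc - 7b + 56bc - 28b^2)(9 - a)(-6b - 5 + 2a - 7c)    [distributive law]
= (-5a + 40ac - 20ab + 5c - 40c^2 + 76bc - 7b - 28b^2)(9 - a)(-6b - 5 + 2a - 7c)    [combine like terms]
= (-45a + 5a^2 + 360ac - 40a^2c - 180ab + 20a^2b + 45c - 5ac - 360c^2 + 40ac^2 + 684bc - 76abc - 63b + 7ab - 252b^2 + 28ab^2)(-6b - 5 + 2a - 7c)    [distributive law]
= (-45a + 5a^2 + 355ac - 40a^2c - 173ab + 20a^2b + 45c - 360c^2 + 40ac^2 + 684bc - 76abc - 63b - 252b^2 + 28ab^2)(-6b - 5 + 2a - 7c)    [combine like terms]
= 270ab + 225a - 90a^2 + 315ac - 30a^2b - 25a^2 + 10a^3 - 35a^2c - 2130abc - 1775ac + 710a^2c - 2485ac^2 + 240a^2bc + 200a^2c - 80a^3c + 280a^2c^2 + 1038ab^2 + 865ab - 346a^2b + 1211abc - 120a^2b^2 - 100a^2b + 40a^3b - 140a^2bc - 270bc - 225c + 90ac - 315c^2 + 2160bc^2 + 1800c^2 - 720ac^2 + 2520c^3 - 240abc^2 - 200ac^2 + 80a^2c^2 - 280ac^3 - 4104b^2c - 3420bc + 1368abc - 4788bc^2 + 456ab^2c + 380abc - 152a^2bc + 532abc^2 + 378b^2 + 315b - 126ab + 441bc + 1512b^3 + 1260b^2 - 504ab^2 + 1764b^2c - 168ab^3 - 140ab^2 + 56a^2b^2 - 196ab^2c    [distributive law]
= 1009ab + 225a - 115a^2 - 1370ac - 476a^2b + 10a^3 + 875a^2c + 829abc - 3405ac^2 - 52a^2bc - 80a^3c + 360a^2c^2 + 394ab^2 - 64a^2b^2 + 40a^3b - 3249bc - 225c + 1485c^2 - 2628bc^2 + 2520c^3 + 292abc^2 - 280ac^3 - 2340b^2c + 260ab^2c + 1638b^2 + 315b + 1512b^3 - 168ab^3    [combine like terms]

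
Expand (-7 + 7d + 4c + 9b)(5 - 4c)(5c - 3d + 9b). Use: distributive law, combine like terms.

-175c + 105d - 315b + 240c^2 + 31cd + 657bc - 105d^2 + 180bd - 92c^2d + 84cd^2 - 144bcd - 80c^3 - 324bc^2 + 405b^2 - 324b^2c

(-7 + 7d + 4c + 9b)(5 - 4c)(5c - 3d + 9b)
= (-35 + 28c + 35d - 28cd + 20c - 16c^2 + 45b - 36bc)(5c - 3d + 9b)    [distributive law]
= (-35 + 48c + 35d - 28cd - 16c^2 + 45b - 36bc)(5c - 3d + 9b)    [combine like terms]
= -175c + 105d - 315b + 240c^2 - 144cd + 432bc + 175cd - 105d^2 + 315bd - 140c^2d + 84cd^2 - 252bcd - 80c^3 + 48c^2d - 144bc^2 + 225bc - 135bd + 405b^2 - 180bc^2 + 108bcd - 324b^2c    [distributive law]
= -175c + 105d - 315b + 240c^2 + 31cd + 657bc - 105d^2 + 180bd - 92c^2d + 84cd^2 - 144bcd - 80c^3 - 324bc^2 + 405b^2 - 324b^2c    [combine like terms]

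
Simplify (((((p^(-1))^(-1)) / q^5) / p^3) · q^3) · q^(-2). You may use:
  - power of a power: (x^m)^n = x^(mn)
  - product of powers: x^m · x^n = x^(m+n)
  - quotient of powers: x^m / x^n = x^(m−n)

(((((p^(-1))^(-1)) / q^5) / p^3) · q^3) · q^(-2)
= (((p / q^5) / p^3) · q^3) · q^(-2)    [power of a power]
= p^(-2)q^(-4)    [quotient of powers; product of powers]

p^(-2)q^(-4)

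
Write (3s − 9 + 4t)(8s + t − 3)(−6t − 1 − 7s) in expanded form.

−389s^2t + 543s^2 − 168s^3 − 238st^2 + 598st − 108s + 122t^2 − 141t − 27 − 24t^3

(3s − 9 + 4t)(8s + t − 3)(−6t − 1 − 7s)
= (24s^2 + 3st − 9s − 72s − 9t + 27 + 32st + 4t^2 − 12t)(−6t − 1 − 7s)    [distributive law]
= (24s^2 + 35st − 81s − 21t + 27 + 4t^2)(−6t − 1 − 7s)    [combine like terms]
= −144s^2t − 24s^2 − 168s^3 − 210st^2 − 35st − 245s^2t + 486st + 81s + 567s^2 + 126t^2 + 21t + 147st − 162t − 27 − 189s − 24t^3 − 4t^2 − 28st^2    [distributive law]
= −389s^2t + 543s^2 − 168s^3 − 238st^2 + 598st − 108s + 122t^2 − 141t − 27 − 24t^3    [combine like terms]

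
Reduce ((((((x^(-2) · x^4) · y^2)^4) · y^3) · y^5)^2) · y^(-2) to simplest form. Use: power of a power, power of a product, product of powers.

x^16·y^30

((((((x^(-2) · x^4) · y^2)^4) · y^3) · y^5)^2) · y^(-2)
= ((((((x^(-2) · x^4) · y^2)^4) · y^3)^2) · ((y^5)^2)) · y^(-2)    [power of a product]
= ((((((x^(-2) · x^4) · y^2)^4)^2) · ((y^3)^2)) · ((y^5)^2)) · y^(-2)    [power of a product]
= (((((x^(-2) · x^4) · y^2)^8) · ((y^3)^2)) · ((y^5)^2)) · y^(-2)    [power of a power]
= (((((x^(-2) · x^4)^8) · ((y^2)^8)) · ((y^3)^2)) · ((y^5)^2)) · y^(-2)    [power of a product]
= ((((((x^(-2))^8) · ((x^4)^8)) · ((y^2)^8)) · ((y^3)^2)) · ((y^5)^2)) · y^(-2)    [power of a product]
= ((((x^(-16) · ((x^4)^8)) · ((y^2)^8)) · ((y^3)^2)) · ((y^5)^2)) · y^(-2)    [power of a power]
= ((((x^(-16) · x^32) · ((y^2)^8)) · ((y^3)^2)) · ((y^5)^2)) · y^(-2)    [power of a power]
= (((x^16 · ((y^2)^8)) · ((y^3)^2)) · ((y^5)^2)) · y^(-2)    [product of powers]
= (((x^16 · y^16) · ((y^3)^2)) · ((y^5)^2)) · y^(-2)    [power of a power]
= (((x^16 · y^16) · y^6) · ((y^5)^2)) · y^(-2)    [power of a power]
= (((x^16 · y^16) · y^6) · y^10) · y^(-2)    [power of a power]
= x^16·y^30    [product of powers]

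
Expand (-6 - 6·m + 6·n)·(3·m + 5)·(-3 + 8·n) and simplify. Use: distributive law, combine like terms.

(-6 - 6·m + 6·n)·(3·m + 5)·(-3 + 8·n)
= (-18·m - 30 - 18·m² - 30·m + 18·m·n + 30·n)·(-3 + 8·n)    [distributive law]
= (-48·m - 30 - 18·m² + 18·m·n + 30·n)·(-3 + 8·n)    [combine like terms]
= 144·m - 384·m·n + 90 - 240·n + 54·m² - 144·m²·n - 54·m·n + 144·m·n² - 90·n + 240·n²    [distributive law]
= 144·m - 438·m·n + 90 - 330·n + 54·m² - 144·m²·n + 144·m·n² + 240·n²    [combine like terms]

144·m - 438·m·n + 90 - 330·n + 54·m² - 144·m²·n + 144·m·n² + 240·n²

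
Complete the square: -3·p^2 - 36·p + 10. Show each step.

-3(p + 6)^2 + 118

-3·p^2 - 36·p + 10
= -3(p^2 + 12·p) + 10    [factor out -3 from the p-terms]
= -3(p^2 + 12·p + 36 - 36) + 10    [add and subtract 36 inside the bracket]
= -3(p + 6)^2 + 108 + 10    [perfect-square identity]
= -3(p + 6)^2 + 118    [combine constants]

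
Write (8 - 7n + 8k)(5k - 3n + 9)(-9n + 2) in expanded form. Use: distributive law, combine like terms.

-1126kn + 224k + 825n^2 - 822n + 144 + 531kn^2 - 189n^3 - 360k^2n + 80k^2

(8 - 7n + 8k)(5k - 3n + 9)(-9n + 2)
= (40k - 24n + 72 - 35kn + 21n^2 - 63n + 40k^2 - 24kn + 72k)(-9n + 2)    [distributive law]
= (112k - 87n + 72 - 59kn + 21n^2 + 40k^2)(-9n + 2)    [combine like terms]
= -1008kn + 224k + 783n^2 - 174n - 648n + 144 + 531kn^2 - 118kn - 189n^3 + 42n^2 - 360k^2n + 80k^2    [distributive law]
= -1126kn + 224k + 825n^2 - 822n + 144 + 531kn^2 - 189n^3 - 360k^2n + 80k^2    [combine like terms]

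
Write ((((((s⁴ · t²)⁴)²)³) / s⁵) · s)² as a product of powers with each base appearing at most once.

s¹⁸⁴t⁹⁶

((((((s⁴ · t²)⁴)²)³) / s⁵) · s)²
= ((((((s⁴ · t²)⁴)²)³) / s⁵)²) · (s²)    [power of a product]
= ((((((s⁴ · t²)⁴)²)³)²) / ((s⁵)²)) · (s²)    [power of a quotient]
= (((((s⁴ · t²)⁴)²)⁶) / ((s⁵)²)) · (s²)    [power of a power]
= ((((s⁴ · t²)⁴)¹²) / ((s⁵)²)) · (s²)    [power of a power]
= (((s⁴ · t²)⁴⁸) / ((s⁵)²)) · (s²)    [power of a power]
= ((((s⁴)⁴⁸) · ((t²)⁴⁸)) / ((s⁵)²)) · (s²)    [power of a product]
= ((s¹⁹² · ((t²)⁴⁸)) / ((s⁵)²)) · (s²)    [power of a power]
= ((s¹⁹² · t⁹⁶) / ((s⁵)²)) · (s²)    [power of a power]
= ((s¹⁹² · t⁹⁶) / s¹⁰) · (s²)    [power of a power]
= s¹⁸⁴t⁹⁶    [quotient of powers; product of powers]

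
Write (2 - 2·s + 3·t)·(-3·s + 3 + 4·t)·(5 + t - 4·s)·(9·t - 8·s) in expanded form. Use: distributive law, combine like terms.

-1484·s·t + 672·s^2 - 2101·s·t^2 + 2022·s^2·t - 624·s^3 + 270·t - 240·s + 819·t^2 + 693·t^3 + 1186·s^2·t^2 - 808·s^3·t + 192·s^4 - 681·s·t^3 + 108·t^4

(2 - 2·s + 3·t)·(-3·s + 3 + 4·t)·(5 + t - 4·s)·(9·t - 8·s)
= (-6·s + 6 + 8·t + 6·s^2 - 6·s - 8·s·t - 9·s·t + 9·t + 12·t^2)·(5 + t - 4·s)·(9·t - 8·s)    [distributive law]
= (-12·s + 6 + 17·t + 6·s^2 - 17·s·t + 12·t^2)·(5 + t - 4·s)·(9·t - 8·s)    [combine like terms]
= (-60·s - 12·s·t + 48·s^2 + 30 + 6·t - 24·s + 85·t + 17·t^2 - 68·s·t + 30·s^2 + 6·s^2·t - 24·s^3 - 85·s·t - 17·s·t^2 + 68·s^2·t + 60·t^2 + 12·t^3 - 48·s·t^2)·(9·t - 8·s)    [distributive law]
= (-84·s - 165·s·t + 78·s^2 + 30 + 91·t + 77·t^2 + 74·s^2·t - 24·s^3 - 65·s·t^2 + 12·t^3)·(9·t - 8·s)    [combine like terms]
= -756·s·t + 672·s^2 - 1485·s·t^2 + 1320·s^2·t + 702·s^2·t - 624·s^3 + 270·t - 240·s + 819·t^2 - 728·s·t + 693·t^3 - 616·s·t^2 + 666·s^2·t^2 - 592·s^3·t - 216·s^3·t + 192·s^4 - 585·s·t^3 + 520·s^2·t^2 + 108·t^4 - 96·s·t^3    [distributive law]
= -1484·s·t + 672·s^2 - 2101·s·t^2 + 2022·s^2·t - 624·s^3 + 270·t - 240·s + 819·t^2 + 693·t^3 + 1186·s^2·t^2 - 808·s^3·t + 192·s^4 - 681·s·t^3 + 108·t^4    [combine like terms]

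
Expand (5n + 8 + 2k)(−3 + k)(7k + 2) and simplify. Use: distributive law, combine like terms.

(5n + 8 + 2k)(−3 + k)(7k + 2)
= (−15n + 5kn − 24 + 8k − 6k + 2k^2)(7k + 2)    [distributive law]
= (−15n + 5kn − 24 + 2k + 2k^2)(7k + 2)    [combine like terms]
= −105kn − 30n + 35k^2n + 10kn − 168k − 48 + 14k^2 + 4k + 14k^3 + 4k^2    [distributive law]
= −95kn − 30n + 35k^2n − 164k − 48 + 18k^2 + 14k^3    [combine like terms]

−95kn − 30n + 35k^2n − 164k − 48 + 18k^2 + 14k^3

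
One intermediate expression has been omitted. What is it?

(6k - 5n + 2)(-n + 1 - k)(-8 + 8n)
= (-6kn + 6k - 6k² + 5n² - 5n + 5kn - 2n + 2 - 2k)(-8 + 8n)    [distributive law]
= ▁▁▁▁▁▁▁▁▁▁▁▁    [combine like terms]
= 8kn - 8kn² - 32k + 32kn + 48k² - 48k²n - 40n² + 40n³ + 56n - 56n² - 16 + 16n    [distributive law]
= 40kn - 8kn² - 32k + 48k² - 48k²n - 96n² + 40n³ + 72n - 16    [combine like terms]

Applying combine like terms to the line above:

(-kn + 4k - 6k² + 5n² - 7n + 2)(-8 + 8n)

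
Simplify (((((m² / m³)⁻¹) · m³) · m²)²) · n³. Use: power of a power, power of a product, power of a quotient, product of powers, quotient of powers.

m¹²n³

(((((m² / m³)⁻¹) · m³) · m²)²) · n³
= (((((m² / m³)⁻¹) · m³)²) · ((m²)²)) · n³    [power of a product]
= (((((m² / m³)⁻¹)²) · ((m³)²)) · ((m²)²)) · n³    [power of a product]
= ((((m² / m³)⁻²) · ((m³)²)) · ((m²)²)) · n³    [power of a power]
= (((((m²)⁻²) / ((m³)⁻²)) · ((m³)²)) · ((m²)²)) · n³    [power of a quotient]
= (((m⁻⁴ / ((m³)⁻²)) · ((m³)²)) · ((m²)²)) · n³    [power of a power]
= (((m⁻⁴ / m⁻⁶) · ((m³)²)) · ((m²)²)) · n³    [power of a power]
= ((m² · ((m³)²)) · ((m²)²)) · n³    [quotient of powers]
= ((m² · m⁶) · ((m²)²)) · n³    [power of a power]
= (m⁸ · ((m²)²)) · n³    [product of powers]
= (m⁸ · m⁴) · n³    [power of a power]
= m¹² · n³    [product of powers]
= m¹²n³    [rearrange]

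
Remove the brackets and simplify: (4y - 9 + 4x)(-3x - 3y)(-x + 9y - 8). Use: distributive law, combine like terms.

-84x^2y - 204xy^2 + 408xy - 108y^3 + 339y^2 + 69x^2 - 216x - 216y + 12x^3

(4y - 9 + 4x)(-3x - 3y)(-x + 9y - 8)
= (-12xy - 12y^2 + 27x + 27y - 12x^2 - 12xy)(-x + 9y - 8)    [distributive law]
= (-24xy - 12y^2 + 27x + 27y - 12x^2)(-x + 9y - 8)    [combine like terms]
= 24x^2y - 216xy^2 + 192xy + 12xy^2 - 108y^3 + 96y^2 - 27x^2 + 243xy - 216x - 27xy + 243y^2 - 216y + 12x^3 - 108x^2y + 96x^2    [distributive law]
= -84x^2y - 204xy^2 + 408xy - 108y^3 + 339y^2 + 69x^2 - 216x - 216y + 12x^3    [combine like terms]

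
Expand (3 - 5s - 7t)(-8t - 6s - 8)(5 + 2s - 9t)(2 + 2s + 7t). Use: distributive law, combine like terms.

-88t + 1738st + 2616t^2 + 1698s^2t + 664st^2 - 1064t^3 - 116s + 512s^2 + 508s^3 - 240 + 208s^3t - 1994s^2t^2 - 5390st^3 + 120s^4 - 3528t^4

(3 - 5s - 7t)(-8t - 6s - 8)(5 + 2s - 9t)(2 + 2s + 7t)
= (-24t - 18s - 24 + 40st + 30s^2 + 40s + 56t^2 + 42st + 56t)(5 + 2s - 9t)(2 + 2s + 7t)    [distributive law]
= (32t + 22s - 24 + 82st + 30s^2 + 56t^2)(5 + 2s - 9t)(2 + 2s + 7t)    [combine like terms]
= (160t + 64st - 288t^2 + 110s + 44s^2 - 198st - 120 - 48s + 216t + 410st + 164s^2t - 738st^2 + 150s^2 + 60s^3 - 270s^2t + 280t^2 + 112st^2 - 504t^3)(2 + 2s + 7t)    [distributive law]
= (376t + 276st - 8t^2 + 62s + 194s^2 - 120 - 106s^2t - 626st^2 + 60s^3 - 504t^3)(2 + 2s + 7t)    [combine like terms]
= 752t + 752st + 2632t^2 + 552st + 552s^2t + 1932st^2 - 16t^2 - 16st^2 - 56t^3 + 124s + 124s^2 + 434st + 388s^2 + 388s^3 + 1358s^2t - 240 - 240s - 840t - 212s^2t - 212s^3t - 742s^2t^2 - 1252st^2 - 1252s^2t^2 - 4382st^3 + 120s^3 + 120s^4 + 420s^3t - 1008t^3 - 1008st^3 - 3528t^4    [distributive law]
= -88t + 1738st + 2616t^2 + 1698s^2t + 664st^2 - 1064t^3 - 116s + 512s^2 + 508s^3 - 240 + 208s^3t - 1994s^2t^2 - 5390st^3 + 120s^4 - 3528t^4    [combine like terms]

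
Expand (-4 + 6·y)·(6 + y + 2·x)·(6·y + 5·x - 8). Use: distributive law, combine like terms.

(-4 + 6·y)·(6 + y + 2·x)·(6·y + 5·x - 8)
= (-24 - 4·y - 8·x + 36·y + 6·y² + 12·x·y)·(6·y + 5·x - 8)    [distributive law]
= (-24 + 32·y - 8·x + 6·y² + 12·x·y)·(6·y + 5·x - 8)    [combine like terms]
= -144·y - 120·x + 192 + 192·y² + 160·x·y - 256·y - 48·x·y - 40·x² + 64·x + 36·y³ + 30·x·y² - 48·y² + 72·x·y² + 60·x²·y - 96·x·y    [distributive law]
= -400·y - 56·x + 192 + 144·y² + 16·x·y - 40·x² + 36·y³ + 102·x·y² + 60·x²·y    [combine like terms]

-400·y - 56·x + 192 + 144·y² + 16·x·y - 40·x² + 36·y³ + 102·x·y² + 60·x²·y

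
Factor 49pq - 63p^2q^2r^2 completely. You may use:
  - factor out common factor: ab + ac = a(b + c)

49pq - 63p^2q^2r^2
= 7(7pq - 9p^2q^2r^2)    [factor out 7]
= 7pq(7 - 9pqr^2)    [factor out pq]

7pq(7 - 9pqr^2)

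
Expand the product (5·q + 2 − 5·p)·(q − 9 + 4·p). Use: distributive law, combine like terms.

(5·q + 2 − 5·p)·(q − 9 + 4·p)
= 5·q^2 − 45·q + 20·p·q + 2·q − 18 + 8·p − 5·p·q + 45·p − 20·p^2    [distributive law]
= 5·q^2 − 43·q + 15·p·q − 18 + 53·p − 20·p^2    [combine like terms]

5·q^2 − 43·q + 15·p·q − 18 + 53·p − 20·p^2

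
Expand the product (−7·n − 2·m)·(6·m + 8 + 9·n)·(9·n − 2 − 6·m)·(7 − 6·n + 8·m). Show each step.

(−7·n − 2·m)·(6·m + 8 + 9·n)·(9·n − 2 − 6·m)·(7 − 6·n + 8·m)
= (−42·m·n − 56·n − 63·n^2 − 12·m^2 − 16·m − 18·m·n)·(9·n − 2 − 6·m)·(7 − 6·n + 8·m)    [distributive law]
= (−60·m·n − 56·n − 63·n^2 − 12·m^2 − 16·m)·(9·n − 2 − 6·m)·(7 − 6·n + 8·m)    [combine like terms]
= (−540·m·n^2 + 120·m·n + 360·m^2·n − 504·n^2 + 112·n + 336·m·n − 567·n^3 + 126·n^2 + 378·m·n^2 − 108·m^2·n + 24·m^2 + 72·m^3 − 144·m·n + 32·m + 96·m^2)·(7 − 6·n + 8·m)    [distributive law]
= (−162·m·n^2 + 312·m·n + 252·m^2·n − 378·n^2 + 112·n − 567·n^3 + 120·m^2 + 72·m^3 + 32·m)·(7 − 6·n + 8·m)    [combine like terms]
= −1134·m·n^2 + 972·m·n^3 − 1296·m^2·n^2 + 2184·m·n − 1872·m·n^2 + 2496·m^2·n + 1764·m^2·n − 1512·m^2·n^2 + 2016·m^3·n − 2646·n^2 + 2268·n^3 − 3024·m·n^2 + 784·n − 672·n^2 + 896·m·n − 3969·n^3 + 3402·n^4 − 4536·m·n^3 + 840·m^2 − 720·m^2·n + 960·m^3 + 504·m^3 − 432·m^3·n + 576·m^4 + 224·m − 192·m·n + 256·m^2    [distributive law]
= −6030·m·n^2 − 3564·m·n^3 − 2808·m^2·n^2 + 2888·m·n + 3540·m^2·n + 1584·m^3·n − 3318·n^2 − 1701·n^3 + 784·n + 3402·n^4 + 1096·m^2 + 1464·m^3 + 576·m^4 + 224·m    [combine like terms]

−6030·m·n^2 − 3564·m·n^3 − 2808·m^2·n^2 + 2888·m·n + 3540·m^2·n + 1584·m^3·n − 3318·n^2 − 1701·n^3 + 784·n + 3402·n^4 + 1096·m^2 + 1464·m^3 + 576·m^4 + 224·m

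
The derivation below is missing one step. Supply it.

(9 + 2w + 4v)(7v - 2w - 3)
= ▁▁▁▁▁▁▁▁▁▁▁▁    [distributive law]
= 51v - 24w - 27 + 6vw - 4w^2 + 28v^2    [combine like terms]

After distributive law, the bracketed line is:

63v - 18w - 27 + 14vw - 4w^2 - 6w + 28v^2 - 8vw - 12v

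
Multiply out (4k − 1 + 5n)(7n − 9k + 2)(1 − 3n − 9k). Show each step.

−95kn − 264kn^2 + 261k^2n − 189k^2 + 324k^3 + 35k + 9n + 26n^2 − 2 − 105n^3

(4k − 1 + 5n)(7n − 9k + 2)(1 − 3n − 9k)
= (28kn − 36k^2 + 8k − 7n + 9k − 2 + 35n^2 − 45kn + 10n)(1 − 3n − 9k)    [distributive law]
= (−17kn − 36k^2 + 17k + 3n − 2 + 35n^2)(1 − 3n − 9k)    [combine like terms]
= −17kn + 51kn^2 + 153k^2n − 36k^2 + 108k^2n + 324k^3 + 17k − 51kn − 153k^2 + 3n − 9n^2 − 27kn − 2 + 6n + 18k + 35n^2 − 105n^3 − 315kn^2    [distributive law]
= −95kn − 264kn^2 + 261k^2n − 189k^2 + 324k^3 + 35k + 9n + 26n^2 − 2 − 105n^3    [combine like terms]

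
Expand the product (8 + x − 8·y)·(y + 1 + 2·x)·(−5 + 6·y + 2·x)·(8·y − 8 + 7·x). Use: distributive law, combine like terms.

(8 + x − 8·y)·(y + 1 + 2·x)·(−5 + 6·y + 2·x)·(8·y − 8 + 7·x)
= (8·y + 8 + 16·x + x·y + x + 2·x^2 − 8·y^2 − 8·y − 16·x·y)·(−5 + 6·y + 2·x)·(8·y − 8 + 7·x)    [distributive law]
= (8 + 17·x − 15·x·y + 2·x^2 − 8·y^2)·(−5 + 6·y + 2·x)·(8·y − 8 + 7·x)    [combine like terms]
= (−40 + 48·y + 16·x − 85·x + 102·x·y + 34·x^2 + 75·x·y − 90·x·y^2 − 30·x^2·y − 10·x^2 + 12·x^2·y + 4·x^3 + 40·y^2 − 48·y^3 − 16·x·y^2)·(8·y − 8 + 7·x)    [distributive law]
= (−40 + 48·y − 69·x + 177·x·y + 24·x^2 − 106·x·y^2 − 18·x^2·y + 4·x^3 + 40·y^2 − 48·y^3)·(8·y − 8 + 7·x)    [combine like terms]
= −320·y + 320 − 280·x + 384·y^2 − 384·y + 336·x·y − 552·x·y + 552·x − 483·x^2 + 1416·x·y^2 − 1416·x·y + 1239·x^2·y + 192·x^2·y − 192·x^2 + 168·x^3 − 848·x·y^3 + 848·x·y^2 − 742·x^2·y^2 − 144·x^2·y^2 + 144·x^2·y − 126·x^3·y + 32·x^3·y − 32·x^3 + 28·x^4 + 320·y^3 − 320·y^2 + 280·x·y^2 − 384·y^4 + 384·y^3 − 336·x·y^3    [distributive law]
= −704·y + 320 + 272·x + 64·y^2 − 1632·x·y − 675·x^2 + 2544·x·y^2 + 1575·x^2·y + 136·x^3 − 1184·x·y^3 − 886·x^2·y^2 − 94·x^3·y + 28·x^4 + 704·y^3 − 384·y^4    [combine like terms]

−704·y + 320 + 272·x + 64·y^2 − 1632·x·y − 675·x^2 + 2544·x·y^2 + 1575·x^2·y + 136·x^3 − 1184·x·y^3 − 886·x^2·y^2 − 94·x^3·y + 28·x^4 + 704·y^3 − 384·y^4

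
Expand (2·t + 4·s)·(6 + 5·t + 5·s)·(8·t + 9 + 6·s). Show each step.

(2·t + 4·s)·(6 + 5·t + 5·s)·(8·t + 9 + 6·s)
= (12·t + 10·t^2 + 10·s·t + 24·s + 20·s·t + 20·s^2)·(8·t + 9 + 6·s)    [distributive law]
= (12·t + 10·t^2 + 30·s·t + 24·s + 20·s^2)·(8·t + 9 + 6·s)    [combine like terms]
= 96·t^2 + 108·t + 72·s·t + 80·t^3 + 90·t^2 + 60·s·t^2 + 240·s·t^2 + 270·s·t + 180·s^2·t + 192·s·t + 216·s + 144·s^2 + 160·s^2·t + 180·s^2 + 120·s^3    [distributive law]
= 186·t^2 + 108·t + 534·s·t + 80·t^3 + 300·s·t^2 + 340·s^2·t + 216·s + 324·s^2 + 120·s^3    [combine like terms]

186·t^2 + 108·t + 534·s·t + 80·t^3 + 300·s·t^2 + 340·s^2·t + 216·s + 324·s^2 + 120·s^3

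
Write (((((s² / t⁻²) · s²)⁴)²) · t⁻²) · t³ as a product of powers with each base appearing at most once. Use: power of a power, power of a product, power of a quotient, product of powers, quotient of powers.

(((((s² / t⁻²) · s²)⁴)²) · t⁻²) · t³
= ((((s² / t⁻²) · s²)⁸) · t⁻²) · t³    [power of a power]
= ((((s² / t⁻²)⁸) · ((s²)⁸)) · t⁻²) · t³    [power of a product]
= (((((s²)⁸) / ((t⁻²)⁸)) · ((s²)⁸)) · t⁻²) · t³    [power of a quotient]
= (((s¹⁶ / ((t⁻²)⁸)) · ((s²)⁸)) · t⁻²) · t³    [power of a power]
= (((s¹⁶ / t⁻¹⁶) · ((s²)⁸)) · t⁻²) · t³    [power of a power]
= (((s¹⁶ / t⁻¹⁶) · s¹⁶) · t⁻²) · t³    [power of a power]
= s³²t¹⁷    [quotient of powers; product of powers]

s³²t¹⁷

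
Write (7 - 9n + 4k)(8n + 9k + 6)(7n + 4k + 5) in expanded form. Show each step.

(7 - 9n + 4k)(8n + 9k + 6)(7n + 4k + 5)
= (56n + 63k + 42 - 72n^2 - 81kn - 54n + 32kn + 36k^2 + 24k)(7n + 4k + 5)    [distributive law]
= (2n + 87k + 42 - 72n^2 - 49kn + 36k^2)(7n + 4k + 5)    [combine like terms]
= 14n^2 + 8kn + 10n + 609kn + 348k^2 + 435k + 294n + 168k + 210 - 504n^3 - 288kn^2 - 360n^2 - 343kn^2 - 196k^2n - 245kn + 252k^2n + 144k^3 + 180k^2    [distributive law]
= -346n^2 + 372kn + 304n + 528k^2 + 603k + 210 - 504n^3 - 631kn^2 + 56k^2n + 144k^3    [combine like terms]

-346n^2 + 372kn + 304n + 528k^2 + 603k + 210 - 504n^3 - 631kn^2 + 56k^2n + 144k^3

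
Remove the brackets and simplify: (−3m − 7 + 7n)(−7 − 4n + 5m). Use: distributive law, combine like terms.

−14m + 47mn − 15m² + 49 − 21n − 28n²

(−3m − 7 + 7n)(−7 − 4n + 5m)
= 21m + 12mn − 15m² + 49 + 28n − 35m − 49n − 28n² + 35mn    [distributive law]
= −14m + 47mn − 15m² + 49 − 21n − 28n²    [combine like terms]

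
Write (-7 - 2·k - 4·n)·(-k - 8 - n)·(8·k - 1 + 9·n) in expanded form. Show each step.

182·k^2 + 425·k + 513·k·n - 56 + 465·n + 347·n^2 + 16·k^3 + 66·k^2·n + 86·k·n^2 + 36·n^3

(-7 - 2·k - 4·n)·(-k - 8 - n)·(8·k - 1 + 9·n)
= (7·k + 56 + 7·n + 2·k^2 + 16·k + 2·k·n + 4·k·n + 32·n + 4·n^2)·(8·k - 1 + 9·n)    [distributive law]
= (23·k + 56 + 39·n + 2·k^2 + 6·k·n + 4·n^2)·(8·k - 1 + 9·n)    [combine like terms]
= 184·k^2 - 23·k + 207·k·n + 448·k - 56 + 504·n + 312·k·n - 39·n + 351·n^2 + 16·k^3 - 2·k^2 + 18·k^2·n + 48·k^2·n - 6·k·n + 54·k·n^2 + 32·k·n^2 - 4·n^2 + 36·n^3    [distributive law]
= 182·k^2 + 425·k + 513·k·n - 56 + 465·n + 347·n^2 + 16·k^3 + 66·k^2·n + 86·k·n^2 + 36·n^3    [combine like terms]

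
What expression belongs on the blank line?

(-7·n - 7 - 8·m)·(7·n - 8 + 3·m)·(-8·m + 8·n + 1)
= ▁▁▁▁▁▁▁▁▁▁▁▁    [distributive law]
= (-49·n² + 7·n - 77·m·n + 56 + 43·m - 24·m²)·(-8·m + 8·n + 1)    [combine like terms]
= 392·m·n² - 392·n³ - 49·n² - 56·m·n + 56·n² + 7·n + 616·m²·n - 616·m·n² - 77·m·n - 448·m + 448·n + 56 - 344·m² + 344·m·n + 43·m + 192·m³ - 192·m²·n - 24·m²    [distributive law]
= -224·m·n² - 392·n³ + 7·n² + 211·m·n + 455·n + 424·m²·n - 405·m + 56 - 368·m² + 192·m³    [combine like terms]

By distributive law:

(-49·n² + 56·n - 21·m·n - 49·n + 56 - 21·m - 56·m·n + 64·m - 24·m²)·(-8·m + 8·n + 1)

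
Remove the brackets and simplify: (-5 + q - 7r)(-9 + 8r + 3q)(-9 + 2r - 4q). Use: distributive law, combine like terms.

(-5 + q - 7r)(-9 + 8r + 3q)(-9 + 2r - 4q)
= (45 - 40r - 15q - 9q + 8qr + 3q^2 + 63r - 56r^2 - 21qr)(-9 + 2r - 4q)    [distributive law]
= (45 + 23r - 24q - 13qr + 3q^2 - 56r^2)(-9 + 2r - 4q)    [combine like terms]
= -405 + 90r - 180q - 207r + 46r^2 - 92qr + 216q - 48qr + 96q^2 + 117qr - 26qr^2 + 52q^2r - 27q^2 + 6q^2r - 12q^3 + 504r^2 - 112r^3 + 224qr^2    [distributive law]
= -405 - 117r + 36q + 550r^2 - 23qr + 69q^2 + 198qr^2 + 58q^2r - 12q^3 - 112r^3    [combine like terms]

-405 - 117r + 36q + 550r^2 - 23qr + 69q^2 + 198qr^2 + 58q^2r - 12q^3 - 112r^3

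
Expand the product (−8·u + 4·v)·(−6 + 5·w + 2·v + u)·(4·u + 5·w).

(−8·u + 4·v)·(−6 + 5·w + 2·v + u)·(4·u + 5·w)
= (48·u − 40·u·w − 16·u·v − 8·u² − 24·v + 20·v·w + 8·v² + 4·u·v)·(4·u + 5·w)    [distributive law]
= (48·u − 40·u·w − 12·u·v − 8·u² − 24·v + 20·v·w + 8·v²)·(4·u + 5·w)    [combine like terms]
= 192·u² + 240·u·w − 160·u²·w − 200·u·w² − 48·u²·v − 60·u·v·w − 32·u³ − 40·u²·w − 96·u·v − 120·v·w + 80·u·v·w + 100·v·w² + 32·u·v² + 40·v²·w    [distributive law]
= 192·u² + 240·u·w − 200·u²·w − 200·u·w² − 48·u²·v + 20·u·v·w − 32·u³ − 96·u·v − 120·v·w + 100·v·w² + 32·u·v² + 40·v²·w    [combine like terms]

192·u² + 240·u·w − 200·u²·w − 200·u·w² − 48·u²·v + 20·u·v·w − 32·u³ − 96·u·v − 120·v·w + 100·v·w² + 32·u·v² + 40·v²·w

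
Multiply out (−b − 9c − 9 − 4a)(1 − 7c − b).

8b + 16bc + b² + 54c + 63c² − 9 − 4a + 28ac + 4ab

(−b − 9c − 9 − 4a)(1 − 7c − b)
= −b + 7bc + b² − 9c + 63c² + 9bc − 9 + 63c + 9b − 4a + 28ac + 4ab    [distributive law]
= 8b + 16bc + b² + 54c + 63c² − 9 − 4a + 28ac + 4ab    [combine like terms]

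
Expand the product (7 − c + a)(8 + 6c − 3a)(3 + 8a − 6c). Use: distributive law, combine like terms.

168 + 409a − 234c + 377ac − 222c^2 − 113a^2 − 102ac^2 + 36c^3 + 90a^2c − 24a^3

(7 − c + a)(8 + 6c − 3a)(3 + 8a − 6c)
= (56 + 42c − 21a − 8c − 6c^2 + 3ac + 8a + 6ac − 3a^2)(3 + 8a − 6c)    [distributive law]
= (56 + 34c − 13a − 6c^2 + 9ac − 3a^2)(3 + 8a − 6c)    [combine like terms]
= 168 + 448a − 336c + 102c + 272ac − 204c^2 − 39a − 104a^2 + 78ac − 18c^2 − 48ac^2 + 36c^3 + 27ac + 72a^2c − 54ac^2 − 9a^2 − 24a^3 + 18a^2c    [distributive law]
= 168 + 409a − 234c + 377ac − 222c^2 − 113a^2 − 102ac^2 + 36c^3 + 90a^2c − 24a^3    [combine like terms]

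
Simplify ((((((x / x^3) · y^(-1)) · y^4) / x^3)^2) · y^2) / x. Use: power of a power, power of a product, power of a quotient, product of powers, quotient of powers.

x^(-11)·y^8

((((((x / x^3) · y^(-1)) · y^4) / x^3)^2) · y^2) / x
= ((((((x / x^3) · y^(-1)) · y^4)^2) / ((x^3)^2)) · y^2) / x    [power of a quotient]
= ((((((x / x^3) · y^(-1))^2) · ((y^4)^2)) / ((x^3)^2)) · y^2) / x    [power of a product]
= ((((((x / x^3)^2) · ((y^(-1))^2)) · ((y^4)^2)) / ((x^3)^2)) · y^2) / x    [power of a product]
= ((((((x^2) / ((x^3)^2)) · ((y^(-1))^2)) · ((y^4)^2)) / ((x^3)^2)) · y^2) / x    [power of a quotient]
= (((((x^2 / x^6) · ((y^(-1))^2)) · ((y^4)^2)) / ((x^3)^2)) · y^2) / x    [power of a power]
= ((((x^(-4) · ((y^(-1))^2)) · ((y^4)^2)) / ((x^3)^2)) · y^2) / x    [quotient of powers]
= ((((x^(-4) · y^(-2)) · ((y^4)^2)) / ((x^3)^2)) · y^2) / x    [power of a power]
= ((((x^(-4) · y^(-2)) · y^8) / ((x^3)^2)) · y^2) / x    [power of a power]
= ((((x^(-4) · y^(-2)) · y^8) / x^6) · y^2) / x    [power of a power]
= x^(-11)·y^8    [quotient of powers; product of powers]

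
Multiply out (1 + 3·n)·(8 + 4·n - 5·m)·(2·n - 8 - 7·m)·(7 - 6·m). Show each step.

(1 + 3·n)·(8 + 4·n - 5·m)·(2·n - 8 - 7·m)·(7 - 6·m)
= (8 + 4·n - 5·m + 24·n + 12·n^2 - 15·m·n)·(2·n - 8 - 7·m)·(7 - 6·m)    [distributive law]
= (8 + 28·n - 5·m + 12·n^2 - 15·m·n)·(2·n - 8 - 7·m)·(7 - 6·m)    [combine like terms]
= (16·n - 64 - 56·m + 56·n^2 - 224·n - 196·m·n - 10·m·n + 40·m + 35·m^2 + 24·n^3 - 96·n^2 - 84·m·n^2 - 30·m·n^2 + 120·m·n + 105·m^2·n)·(7 - 6·m)    [distributive law]
= (-208·n - 64 - 16·m - 40·n^2 - 86·m·n + 35·m^2 + 24·n^3 - 114·m·n^2 + 105·m^2·n)·(7 - 6·m)    [combine like terms]
= -1456·n + 1248·m·n - 448 + 384·m - 112·m + 96·m^2 - 280·n^2 + 240·m·n^2 - 602·m·n + 516·m^2·n + 245·m^2 - 210·m^3 + 168·n^3 - 144·m·n^3 - 798·m·n^2 + 684·m^2·n^2 + 735·m^2·n - 630·m^3·n    [distributive law]
= -1456·n + 646·m·n - 448 + 272·m + 341·m^2 - 280·n^2 - 558·m·n^2 + 1251·m^2·n - 210·m^3 + 168·n^3 - 144·m·n^3 + 684·m^2·n^2 - 630·m^3·n    [combine like terms]

-1456·n + 646·m·n - 448 + 272·m + 341·m^2 - 280·n^2 - 558·m·n^2 + 1251·m^2·n - 210·m^3 + 168·n^3 - 144·m·n^3 + 684·m^2·n^2 - 630·m^3·n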